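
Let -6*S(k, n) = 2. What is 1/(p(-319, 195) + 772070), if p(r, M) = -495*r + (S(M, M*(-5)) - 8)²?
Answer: 9/8370400 ≈ 1.0752e-6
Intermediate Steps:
S(k, n) = -⅓ (S(k, n) = -⅙*2 = -⅓)
p(r, M) = 625/9 - 495*r (p(r, M) = -495*r + (-⅓ - 8)² = -495*r + (-25/3)² = -495*r + 625/9 = 625/9 - 495*r)
1/(p(-319, 195) + 772070) = 1/((625/9 - 495*(-319)) + 772070) = 1/((625/9 + 157905) + 772070) = 1/(1421770/9 + 772070) = 1/(8370400/9) = 9/8370400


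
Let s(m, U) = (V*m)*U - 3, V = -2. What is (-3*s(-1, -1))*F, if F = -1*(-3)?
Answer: 45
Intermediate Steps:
F = 3
s(m, U) = -3 - 2*U*m (s(m, U) = (-2*m)*U - 3 = -2*U*m - 3 = -3 - 2*U*m)
(-3*s(-1, -1))*F = -3*(-3 - 2*(-1)*(-1))*3 = -3*(-3 - 2)*3 = -3*(-5)*3 = 15*3 = 45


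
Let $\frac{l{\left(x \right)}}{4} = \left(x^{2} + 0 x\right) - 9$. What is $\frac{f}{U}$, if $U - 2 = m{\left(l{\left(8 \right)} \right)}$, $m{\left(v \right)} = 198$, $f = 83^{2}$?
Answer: $\frac{6889}{200} \approx 34.445$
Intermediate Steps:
$f = 6889$
$l{\left(x \right)} = -36 + 4 x^{2}$ ($l{\left(x \right)} = 4 \left(\left(x^{2} + 0 x\right) - 9\right) = 4 \left(\left(x^{2} + 0\right) - 9\right) = 4 \left(x^{2} - 9\right) = 4 \left(-9 + x^{2}\right) = -36 + 4 x^{2}$)
$U = 200$ ($U = 2 + 198 = 200$)
$\frac{f}{U} = \frac{6889}{200}$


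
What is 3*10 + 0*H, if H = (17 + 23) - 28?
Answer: 30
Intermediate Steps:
H = 12 (H = 40 - 28 = 12)
3*10 + 0*H = 3*10 + 0*12 = 30 + 0 = 30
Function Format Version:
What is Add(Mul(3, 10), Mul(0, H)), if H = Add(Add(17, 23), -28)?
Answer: 30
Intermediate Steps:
H = 12 (H = Add(40, -28) = 12)
Add(Mul(3, 10), Mul(0, H)) = Add(Mul(3, 10), Mul(0, 12)) = Add(30, 0) = 30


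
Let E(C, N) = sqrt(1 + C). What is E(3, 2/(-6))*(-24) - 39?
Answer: -87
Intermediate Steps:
E(3, 2/(-6))*(-24) - 39 = sqrt(1 + 3)*(-24) - 39 = sqrt(4)*(-24) - 39 = 2*(-24) - 39 = -48 - 39 = -87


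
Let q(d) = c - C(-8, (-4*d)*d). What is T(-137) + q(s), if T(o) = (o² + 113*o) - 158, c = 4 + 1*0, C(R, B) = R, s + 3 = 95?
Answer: 3142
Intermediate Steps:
s = 92 (s = -3 + 95 = 92)
c = 4 (c = 4 + 0 = 4)
q(d) = 12 (q(d) = 4 - 1*(-8) = 4 + 8 = 12)
T(o) = -158 + o² + 113*o
T(-137) + q(s) = (-158 + (-137)² + 113*(-137)) + 12 = (-158 + 18769 - 15481) + 12 = 3130 + 12 = 3142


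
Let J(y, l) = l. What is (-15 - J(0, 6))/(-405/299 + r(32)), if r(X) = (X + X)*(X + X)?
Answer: -6279/1224299 ≈ -0.0051287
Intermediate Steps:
r(X) = 4*X**2 (r(X) = (2*X)*(2*X) = 4*X**2)
(-15 - J(0, 6))/(-405/299 + r(32)) = (-15 - 1*6)/(-405/299 + 4*32**2) = (-15 - 6)/(-405*1/299 + 4*1024) = -21/(-405/299 + 4096) = -21/1224299/299 = -21*299/1224299 = -6279/1224299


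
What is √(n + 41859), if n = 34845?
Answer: 4*√4794 ≈ 276.96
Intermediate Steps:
√(n + 41859) = √(34845 + 41859) = √76704 = 4*√4794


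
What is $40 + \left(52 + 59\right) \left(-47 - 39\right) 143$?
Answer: $-1365038$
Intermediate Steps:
$40 + \left(52 + 59\right) \left(-47 - 39\right) 143 = 40 + 111 \left(-86\right) 143 = 40 - 1365078 = -1365038$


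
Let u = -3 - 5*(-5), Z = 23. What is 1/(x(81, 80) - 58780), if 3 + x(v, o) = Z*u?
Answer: -1/58277 ≈ -1.7159e-5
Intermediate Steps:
u = 22 (u = -3 + 25 = 22)
x(v, o) = 503 (x(v, o) = -3 + 23*22 = -3 + 506 = 503)
1/(x(81, 80) - 58780) = 1/(503 - 58780) = 1/(-58277) = -1/58277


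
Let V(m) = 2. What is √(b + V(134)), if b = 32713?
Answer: 3*√3635 ≈ 180.87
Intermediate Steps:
√(b + V(134)) = √(32713 + 2) = √32715 = 3*√3635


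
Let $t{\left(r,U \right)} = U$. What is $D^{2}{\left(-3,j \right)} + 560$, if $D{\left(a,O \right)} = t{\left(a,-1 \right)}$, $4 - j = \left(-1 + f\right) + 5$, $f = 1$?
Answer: $561$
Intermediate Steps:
$j = -1$ ($j = 4 - \left(\left(-1 + 1\right) + 5\right) = 4 - \left(0 + 5\right) = 4 - 5 = -1$)
$D{\left(a,O \right)} = -1$
$D^{2}{\left(-3,j \right)} + 560 = \left(-1\right)^{2} + 560 = 1 + 560 = 561$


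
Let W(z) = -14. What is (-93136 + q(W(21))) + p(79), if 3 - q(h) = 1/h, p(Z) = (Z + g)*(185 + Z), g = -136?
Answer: -1514533/14 ≈ -1.0818e+5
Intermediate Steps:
p(Z) = (-136 + Z)*(185 + Z) (p(Z) = (Z - 136)*(185 + Z) = (-136 + Z)*(185 + Z))
q(h) = 3 - 1/h
(-93136 + q(W(21))) + p(79) = (-93136 + (3 - 1/(-14))) + (-25160 + 79**2 + 49*79) = (-93136 + (3 - 1*(-1/14))) + (-25160 + 6241 + 3871) = (-93136 + (3 + 1/14)) - 15048 = (-93136 + 43/14) - 15048 = -1303861/14 - 15048 = -1514533/14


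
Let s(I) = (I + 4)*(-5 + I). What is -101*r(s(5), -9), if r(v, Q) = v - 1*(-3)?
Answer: -303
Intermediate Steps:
s(I) = (-5 + I)*(4 + I) (s(I) = (4 + I)*(-5 + I) = (-5 + I)*(4 + I))
r(v, Q) = 3 + v (r(v, Q) = v + 3 = 3 + v)
-101*r(s(5), -9) = -101*(3 + (-20 + 5² - 1*5)) = -101*(3 + (-20 + 25 - 5)) = -101*(3 + 0) = -101*3 = -303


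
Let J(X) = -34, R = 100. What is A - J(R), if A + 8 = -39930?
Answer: -39904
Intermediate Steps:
A = -39938 (A = -8 - 39930 = -39938)
A - J(R) = -39938 - 1*(-34) = -39938 + 34 = -39904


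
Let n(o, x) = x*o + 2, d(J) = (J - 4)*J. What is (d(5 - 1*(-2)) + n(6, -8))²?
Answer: 625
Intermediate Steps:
d(J) = J*(-4 + J) (d(J) = (-4 + J)*J = J*(-4 + J))
n(o, x) = 2 + o*x (n(o, x) = o*x + 2 = 2 + o*x)
(d(5 - 1*(-2)) + n(6, -8))² = ((5 - 1*(-2))*(-4 + (5 - 1*(-2))) + (2 + 6*(-8)))² = ((5 + 2)*(-4 + (5 + 2)) + (2 - 48))² = (7*(-4 + 7) - 46)² = (7*3 - 46)² = (21 - 46)² = (-25)² = 625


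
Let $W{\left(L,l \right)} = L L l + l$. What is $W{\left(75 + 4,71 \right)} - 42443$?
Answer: $400739$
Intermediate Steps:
$W{\left(L,l \right)} = l + l L^{2}$ ($W{\left(L,l \right)} = L^{2} l + l = l L^{2} + l = l + l L^{2}$)
$W{\left(75 + 4,71 \right)} - 42443 = 71 \left(1 + \left(75 + 4\right)^{2}\right) - 42443 = 71 \left(1 + 79^{2}\right) - 42443 = 71 \left(1 + 6241\right) - 42443 = 71 \cdot 6242 - 42443 = 443182 - 42443 = 400739$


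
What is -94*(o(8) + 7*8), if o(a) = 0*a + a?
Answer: -6016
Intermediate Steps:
o(a) = a (o(a) = 0 + a = a)
-94*(o(8) + 7*8) = -94*(8 + 7*8) = -94*(8 + 56) = -94*64 = -6016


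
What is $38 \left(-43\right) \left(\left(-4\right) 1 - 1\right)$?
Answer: $8170$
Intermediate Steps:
$38 \left(-43\right) \left(\left(-4\right) 1 - 1\right) = - 1634 \left(-4 - 1\right) = \left(-1634\right) \left(-5\right) = 8170$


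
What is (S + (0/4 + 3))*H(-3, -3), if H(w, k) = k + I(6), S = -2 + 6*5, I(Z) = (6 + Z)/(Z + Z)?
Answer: -62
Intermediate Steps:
I(Z) = (6 + Z)/(2*Z) (I(Z) = (6 + Z)/((2*Z)) = (6 + Z)*(1/(2*Z)) = (6 + Z)/(2*Z))
S = 28 (S = -2 + 30 = 28)
H(w, k) = 1 + k (H(w, k) = k + (1/2)*(6 + 6)/6 = k + (1/2)*(1/6)*12 = k + 1 = 1 + k)
(S + (0/4 + 3))*H(-3, -3) = (28 + (0/4 + 3))*(1 - 3) = (28 + ((1/4)*0 + 3))*(-2) = (28 + (0 + 3))*(-2) = (28 + 3)*(-2) = 31*(-2) = -62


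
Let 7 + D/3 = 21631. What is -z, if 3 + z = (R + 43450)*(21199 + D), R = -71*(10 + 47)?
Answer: -3391455610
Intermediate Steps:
R = -4047 (R = -71*57 = -4047)
D = 64872 (D = -21 + 3*21631 = -21 + 64893 = 64872)
z = 3391455610 (z = -3 + (-4047 + 43450)*(21199 + 64872) = -3 + 39403*86071 = -3 + 3391455613 = 3391455610)
-z = -1*3391455610 = -3391455610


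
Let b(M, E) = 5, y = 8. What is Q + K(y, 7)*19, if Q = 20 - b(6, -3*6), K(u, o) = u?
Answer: 167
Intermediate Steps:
Q = 15 (Q = 20 - 1*5 = 20 - 5 = 15)
Q + K(y, 7)*19 = 15 + 8*19 = 15 + 152 = 167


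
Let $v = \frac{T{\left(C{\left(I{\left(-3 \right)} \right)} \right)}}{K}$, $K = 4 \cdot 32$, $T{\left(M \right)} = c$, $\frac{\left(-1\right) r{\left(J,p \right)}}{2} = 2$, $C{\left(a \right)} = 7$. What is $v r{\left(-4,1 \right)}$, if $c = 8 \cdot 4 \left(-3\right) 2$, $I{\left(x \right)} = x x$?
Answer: $6$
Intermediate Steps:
$I{\left(x \right)} = x^{2}$
$r{\left(J,p \right)} = -4$ ($r{\left(J,p \right)} = \left(-2\right) 2 = -4$)
$c = -192$ ($c = 8 \left(\left(-12\right) 2\right) = 8 \left(-24\right) = -192$)
$T{\left(M \right)} = -192$
$K = 128$
$v = - \frac{3}{2}$ ($v = - \frac{192}{128} = \left(-192\right) \frac{1}{128} = - \frac{3}{2} \approx -1.5$)
$v r{\left(-4,1 \right)} = \left(- \frac{3}{2}\right) \left(-4\right) = 6$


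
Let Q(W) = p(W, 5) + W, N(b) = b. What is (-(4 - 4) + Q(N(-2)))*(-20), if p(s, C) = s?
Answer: 80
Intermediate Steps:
Q(W) = 2*W (Q(W) = W + W = 2*W)
(-(4 - 4) + Q(N(-2)))*(-20) = (-(4 - 4) + 2*(-2))*(-20) = (-1*0 - 4)*(-20) = (0 - 4)*(-20) = -4*(-20) = 80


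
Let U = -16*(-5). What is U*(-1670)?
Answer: -133600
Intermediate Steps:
U = 80
U*(-1670) = 80*(-1670) = -133600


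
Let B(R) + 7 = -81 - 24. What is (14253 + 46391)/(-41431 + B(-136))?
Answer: -60644/41543 ≈ -1.4598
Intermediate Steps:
B(R) = -112 (B(R) = -7 + (-81 - 24) = -7 - 105 = -112)
(14253 + 46391)/(-41431 + B(-136)) = (14253 + 46391)/(-41431 - 112) = 60644/(-41543) = 60644*(-1/41543) = -60644/41543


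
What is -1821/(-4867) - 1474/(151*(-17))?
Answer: 11848465/12493589 ≈ 0.94836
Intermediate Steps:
-1821/(-4867) - 1474/(151*(-17)) = -1821*(-1/4867) - 1474/(-2567) = 1821/4867 - 1474*(-1/2567) = 1821/4867 + 1474/2567 = 11848465/12493589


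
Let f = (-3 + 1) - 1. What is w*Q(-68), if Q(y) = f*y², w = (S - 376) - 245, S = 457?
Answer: 2275008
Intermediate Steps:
w = -164 (w = (457 - 376) - 245 = 81 - 245 = -164)
f = -3 (f = -2 - 1 = -3)
Q(y) = -3*y²
w*Q(-68) = -(-492)*(-68)² = -(-492)*4624 = -164*(-13872) = 2275008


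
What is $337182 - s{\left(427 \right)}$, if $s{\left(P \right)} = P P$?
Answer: $154853$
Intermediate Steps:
$s{\left(P \right)} = P^{2}$
$337182 - s{\left(427 \right)} = 337182 - 427^{2} = 337182 - 182329 = 154853$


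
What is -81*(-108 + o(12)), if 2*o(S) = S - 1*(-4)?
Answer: 8100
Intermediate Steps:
o(S) = 2 + S/2 (o(S) = (S - 1*(-4))/2 = (S + 4)/2 = (4 + S)/2 = 2 + S/2)
-81*(-108 + o(12)) = -81*(-108 + (2 + (½)*12)) = -81*(-108 + (2 + 6)) = -81*(-108 + 8) = -81*(-100) = 8100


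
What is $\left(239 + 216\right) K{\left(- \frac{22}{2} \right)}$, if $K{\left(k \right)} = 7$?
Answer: $3185$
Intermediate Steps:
$\left(239 + 216\right) K{\left(- \frac{22}{2} \right)} = \left(239 + 216\right) 7 = 455 \cdot 7 = 3185$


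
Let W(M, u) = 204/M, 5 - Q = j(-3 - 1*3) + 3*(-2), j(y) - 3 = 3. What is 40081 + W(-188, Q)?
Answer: 1883756/47 ≈ 40080.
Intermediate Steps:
j(y) = 6 (j(y) = 3 + 3 = 6)
Q = 5 (Q = 5 - (6 + 3*(-2)) = 5 - (6 - 6) = 5 - 1*0 = 5 + 0 = 5)
40081 + W(-188, Q) = 40081 + 204/(-188) = 40081 + 204*(-1/188) = 40081 - 51/47 = 1883756/47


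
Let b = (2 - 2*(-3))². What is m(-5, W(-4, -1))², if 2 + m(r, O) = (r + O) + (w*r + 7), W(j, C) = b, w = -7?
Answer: 9801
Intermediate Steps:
b = 64 (b = (2 + 6)² = 8² = 64)
W(j, C) = 64
m(r, O) = 5 + O - 6*r (m(r, O) = -2 + ((r + O) + (-7*r + 7)) = -2 + ((O + r) + (7 - 7*r)) = -2 + (7 + O - 6*r) = 5 + O - 6*r)
m(-5, W(-4, -1))² = (5 + 64 - 6*(-5))² = (5 + 64 + 30)² = 99² = 9801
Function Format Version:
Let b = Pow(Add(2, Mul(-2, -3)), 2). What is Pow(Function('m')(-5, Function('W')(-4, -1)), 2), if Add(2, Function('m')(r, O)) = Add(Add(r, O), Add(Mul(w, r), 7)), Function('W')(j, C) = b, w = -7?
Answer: 9801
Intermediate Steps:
b = 64 (b = Pow(Add(2, 6), 2) = Pow(8, 2) = 64)
Function('W')(j, C) = 64
Function('m')(r, O) = Add(5, O, Mul(-6, r)) (Function('m')(r, O) = Add(-2, Add(Add(r, O), Add(Mul(-7, r), 7))) = Add(-2, Add(Add(O, r), Add(7, Mul(-7, r)))) = Add(-2, Add(7, O, Mul(-6, r))) = Add(5, O, Mul(-6, r)))
Pow(Function('m')(-5, Function('W')(-4, -1)), 2) = Pow(Add(5, 64, Mul(-6, -5)), 2) = Pow(Add(5, 64, 30), 2) = Pow(99, 2) = 9801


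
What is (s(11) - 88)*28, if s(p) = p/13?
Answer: -31724/13 ≈ -2440.3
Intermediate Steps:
s(p) = p/13 (s(p) = p*(1/13) = p/13)
(s(11) - 88)*28 = ((1/13)*11 - 88)*28 = (11/13 - 88)*28 = -1133/13*28 = -31724/13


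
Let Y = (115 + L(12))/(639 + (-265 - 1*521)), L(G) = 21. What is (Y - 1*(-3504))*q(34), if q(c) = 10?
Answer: 5149520/147 ≈ 35031.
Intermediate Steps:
Y = -136/147 (Y = (115 + 21)/(639 + (-265 - 1*521)) = 136/(639 + (-265 - 521)) = 136/(639 - 786) = 136/(-147) = 136*(-1/147) = -136/147 ≈ -0.92517)
(Y - 1*(-3504))*q(34) = (-136/147 - 1*(-3504))*10 = (-136/147 + 3504)*10 = (514952/147)*10 = 5149520/147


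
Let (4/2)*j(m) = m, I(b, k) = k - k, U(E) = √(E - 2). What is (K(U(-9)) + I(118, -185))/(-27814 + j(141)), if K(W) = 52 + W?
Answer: -104/55487 - 2*I*√11/55487 ≈ -0.0018743 - 0.00011955*I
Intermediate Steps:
U(E) = √(-2 + E)
I(b, k) = 0
j(m) = m/2
(K(U(-9)) + I(118, -185))/(-27814 + j(141)) = ((52 + √(-2 - 9)) + 0)/(-27814 + (½)*141) = ((52 + √(-11)) + 0)/(-27814 + 141/2) = ((52 + I*√11) + 0)/(-55487/2) = (52 + I*√11)*(-2/55487) = -104/55487 - 2*I*√11/55487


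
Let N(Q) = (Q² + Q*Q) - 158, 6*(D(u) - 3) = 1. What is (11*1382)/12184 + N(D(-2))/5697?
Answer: 382162855/312355116 ≈ 1.2235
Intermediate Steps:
D(u) = 19/6 (D(u) = 3 + (⅙)*1 = 3 + ⅙ = 19/6)
N(Q) = -158 + 2*Q² (N(Q) = (Q² + Q²) - 158 = 2*Q² - 158 = -158 + 2*Q²)
(11*1382)/12184 + N(D(-2))/5697 = (11*1382)/12184 + (-158 + 2*(19/6)²)/5697 = 15202*(1/12184) + (-158 + 2*(361/36))*(1/5697) = 7601/6092 + (-158 + 361/18)*(1/5697) = 7601/6092 - 2483/18*1/5697 = 7601/6092 - 2483/102546 = 382162855/312355116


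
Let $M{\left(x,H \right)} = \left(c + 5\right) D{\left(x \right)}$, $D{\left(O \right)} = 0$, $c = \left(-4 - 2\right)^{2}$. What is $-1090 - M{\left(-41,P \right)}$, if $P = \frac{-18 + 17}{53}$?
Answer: $-1090$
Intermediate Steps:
$P = - \frac{1}{53}$ ($P = \left(-1\right) \frac{1}{53} = - \frac{1}{53} \approx -0.018868$)
$c = 36$ ($c = \left(-6\right)^{2} = 36$)
$M{\left(x,H \right)} = 0$ ($M{\left(x,H \right)} = \left(36 + 5\right) 0 = 41 \cdot 0 = 0$)
$-1090 - M{\left(-41,P \right)} = -1090 - 0 = -1090 + 0 = -1090$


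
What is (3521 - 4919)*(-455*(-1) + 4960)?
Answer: -7570170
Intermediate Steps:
(3521 - 4919)*(-455*(-1) + 4960) = -1398*(455 + 4960) = -1398*5415 = -7570170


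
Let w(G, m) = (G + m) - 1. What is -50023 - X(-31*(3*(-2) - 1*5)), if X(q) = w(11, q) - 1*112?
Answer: -50262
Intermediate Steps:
w(G, m) = -1 + G + m
X(q) = -102 + q (X(q) = (-1 + 11 + q) - 1*112 = (10 + q) - 112 = -102 + q)
-50023 - X(-31*(3*(-2) - 1*5)) = -50023 - (-102 - 31*(3*(-2) - 1*5)) = -50023 - (-102 - 31*(-6 - 5)) = -50023 - (-102 - 31*(-11)) = -50023 - (-102 + 341) = -50023 - 1*239 = -50023 - 239 = -50262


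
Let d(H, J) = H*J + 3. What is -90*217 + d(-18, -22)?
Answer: -19131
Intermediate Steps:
d(H, J) = 3 + H*J
-90*217 + d(-18, -22) = -90*217 + (3 - 18*(-22)) = -19530 + (3 + 396) = -19530 + 399 = -19131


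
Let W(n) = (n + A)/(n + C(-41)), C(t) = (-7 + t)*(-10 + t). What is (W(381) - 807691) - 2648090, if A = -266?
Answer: -425061058/123 ≈ -3.4558e+6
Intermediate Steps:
C(t) = (-10 + t)*(-7 + t)
W(n) = (-266 + n)/(2448 + n) (W(n) = (n - 266)/(n + (70 + (-41)² - 17*(-41))) = (-266 + n)/(n + (70 + 1681 + 697)) = (-266 + n)/(n + 2448) = (-266 + n)/(2448 + n))
(W(381) - 807691) - 2648090 = ((-266 + 381)/(2448 + 381) - 807691) - 2648090 = (115/2829 - 807691) - 2648090 = ((1/2829)*115 - 807691) - 2648090 = (5/123 - 807691) - 2648090 = -99345988/123 - 2648090 = -425061058/123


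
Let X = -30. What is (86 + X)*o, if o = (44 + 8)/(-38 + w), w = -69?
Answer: -2912/107 ≈ -27.215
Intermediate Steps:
o = -52/107 (o = (44 + 8)/(-38 - 69) = 52/(-107) = 52*(-1/107) = -52/107 ≈ -0.48598)
(86 + X)*o = (86 - 30)*(-52/107) = 56*(-52/107) = -2912/107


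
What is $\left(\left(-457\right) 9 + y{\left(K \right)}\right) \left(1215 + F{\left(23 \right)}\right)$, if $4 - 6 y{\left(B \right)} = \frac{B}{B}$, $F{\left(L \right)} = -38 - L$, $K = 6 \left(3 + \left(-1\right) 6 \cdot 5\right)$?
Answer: $-4745825$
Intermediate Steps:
$K = -162$ ($K = 6 \left(3 - 30\right) = 6 \left(-27\right) = -162$)
$y{\left(B \right)} = \frac{1}{2}$ ($y{\left(B \right)} = \frac{2}{3} - \frac{B \frac{1}{B}}{6} = \frac{2}{3} - \frac{1}{6} = \frac{1}{2}$)
$\left(\left(-457\right) 9 + y{\left(K \right)}\right) \left(1215 + F{\left(23 \right)}\right) = \left(\left(-457\right) 9 + \frac{1}{2}\right) \left(1215 - 61\right) = \left(-4113 + \frac{1}{2}\right) \left(1215 - 61\right) = - \frac{8225 \left(1215 - 61\right)}{2} = \left(- \frac{8225}{2}\right) 1154 = -4745825$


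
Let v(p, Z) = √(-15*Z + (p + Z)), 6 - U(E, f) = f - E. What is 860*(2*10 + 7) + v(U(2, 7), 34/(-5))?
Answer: 23220 + √2405/5 ≈ 23230.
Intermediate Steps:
U(E, f) = 6 + E - f (U(E, f) = 6 - (f - E) = 6 + (E - f) = 6 + E - f)
v(p, Z) = √(p - 14*Z) (v(p, Z) = √(-15*Z + (Z + p)) = √(p - 14*Z))
860*(2*10 + 7) + v(U(2, 7), 34/(-5)) = 860*(2*10 + 7) + √((6 + 2 - 1*7) - 476/(-5)) = 860*(20 + 7) + √((6 + 2 - 7) - 476*(-1)/5) = 860*27 + √(1 - 14*(-34/5)) = 23220 + √(1 + 476/5) = 23220 + √(481/5) = 23220 + √2405/5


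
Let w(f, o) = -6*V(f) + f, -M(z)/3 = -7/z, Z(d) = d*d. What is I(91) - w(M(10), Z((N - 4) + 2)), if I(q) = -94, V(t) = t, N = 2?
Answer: -167/2 ≈ -83.500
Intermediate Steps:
Z(d) = d²
M(z) = 21/z (M(z) = -(-21)/z = 21/z)
w(f, o) = -5*f (w(f, o) = -6*f + f = -5*f)
I(91) - w(M(10), Z((N - 4) + 2)) = -94 - (-5)*21/10 = -94 - 1*(-21/2) = -94 + 21/2 = -167/2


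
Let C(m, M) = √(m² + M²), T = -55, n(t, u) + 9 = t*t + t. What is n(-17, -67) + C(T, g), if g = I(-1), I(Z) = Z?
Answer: 263 + √3026 ≈ 318.01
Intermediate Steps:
n(t, u) = -9 + t + t² (n(t, u) = -9 + (t*t + t) = -9 + (t² + t) = -9 + (t + t²) = -9 + t + t²)
g = -1
C(m, M) = √(M² + m²)
n(-17, -67) + C(T, g) = (-9 - 17 + (-17)²) + √((-1)² + (-55)²) = (-9 - 17 + 289) + √(1 + 3025) = 263 + √3026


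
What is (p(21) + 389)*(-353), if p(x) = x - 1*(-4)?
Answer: -146142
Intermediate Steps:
p(x) = 4 + x (p(x) = x + 4 = 4 + x)
(p(21) + 389)*(-353) = ((4 + 21) + 389)*(-353) = (25 + 389)*(-353) = 414*(-353) = -146142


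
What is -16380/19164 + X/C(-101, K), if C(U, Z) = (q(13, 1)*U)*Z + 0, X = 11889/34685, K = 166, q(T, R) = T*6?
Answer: -20638460246811/24146235096620 ≈ -0.85473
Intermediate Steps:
q(T, R) = 6*T
X = 11889/34685 (X = 11889*(1/34685) = 11889/34685 ≈ 0.34277)
C(U, Z) = 78*U*Z (C(U, Z) = ((6*13)*U)*Z + 0 = (78*U)*Z + 0 = 78*U*Z + 0 = 78*U*Z)
-16380/19164 + X/C(-101, K) = -16380/19164 + 11889/(34685*((78*(-101)*166))) = -16380*1/19164 + (11889/34685)/(-1307748) = -1365/1597 + (11889/34685)*(-1/1307748) = -1365/1597 - 3963/15119746460 = -20638460246811/24146235096620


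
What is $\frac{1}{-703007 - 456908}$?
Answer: $- \frac{1}{1159915} \approx -8.6213 \cdot 10^{-7}$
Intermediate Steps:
$\frac{1}{-703007 - 456908} = \frac{1}{-1159915} = - \frac{1}{1159915}$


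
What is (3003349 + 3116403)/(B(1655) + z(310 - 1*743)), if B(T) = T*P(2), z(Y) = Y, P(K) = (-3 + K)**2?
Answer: 3059876/611 ≈ 5008.0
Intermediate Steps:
B(T) = T (B(T) = T*(-3 + 2)**2 = T*(-1)**2 = T*1 = T)
(3003349 + 3116403)/(B(1655) + z(310 - 1*743)) = (3003349 + 3116403)/(1655 + (310 - 1*743)) = 6119752/(1655 + (310 - 743)) = 6119752/(1655 - 433) = 6119752/1222 = 6119752*(1/1222) = 3059876/611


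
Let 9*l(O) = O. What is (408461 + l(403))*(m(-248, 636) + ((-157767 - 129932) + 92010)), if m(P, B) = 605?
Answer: -79692941152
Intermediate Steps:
l(O) = O/9
(408461 + l(403))*(m(-248, 636) + ((-157767 - 129932) + 92010)) = (408461 + (1/9)*403)*(605 + ((-157767 - 129932) + 92010)) = (408461 + 403/9)*(605 + (-287699 + 92010)) = 3676552*(605 - 195689)/9 = (3676552/9)*(-195084) = -79692941152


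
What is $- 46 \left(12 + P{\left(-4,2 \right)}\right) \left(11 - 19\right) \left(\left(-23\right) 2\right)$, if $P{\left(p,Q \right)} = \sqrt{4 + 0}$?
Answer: $-236992$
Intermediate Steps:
$P{\left(p,Q \right)} = 2$ ($P{\left(p,Q \right)} = \sqrt{4} = 2$)
$- 46 \left(12 + P{\left(-4,2 \right)}\right) \left(11 - 19\right) \left(\left(-23\right) 2\right) = - 46 \left(12 + 2\right) \left(11 - 19\right) \left(\left(-23\right) 2\right) = - 46 \cdot 14 \left(-8\right) \left(-46\right) = \left(-46\right) \left(-112\right) \left(-46\right) = 5152 \left(-46\right) = -236992$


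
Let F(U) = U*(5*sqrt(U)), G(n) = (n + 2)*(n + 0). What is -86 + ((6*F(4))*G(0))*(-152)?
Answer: -86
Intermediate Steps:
G(n) = n*(2 + n) (G(n) = (2 + n)*n = n*(2 + n))
F(U) = 5*U**(3/2)
-86 + ((6*F(4))*G(0))*(-152) = -86 + ((6*(5*4**(3/2)))*(0*(2 + 0)))*(-152) = -86 + ((6*(5*8))*(0*2))*(-152) = -86 + ((6*40)*0)*(-152) = -86 + (240*0)*(-152) = -86 + 0*(-152) = -86 + 0 = -86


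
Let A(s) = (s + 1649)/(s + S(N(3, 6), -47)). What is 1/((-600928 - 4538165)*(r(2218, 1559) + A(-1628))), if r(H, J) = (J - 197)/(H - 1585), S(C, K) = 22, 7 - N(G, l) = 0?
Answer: -338866/3724264723449 ≈ -9.0989e-8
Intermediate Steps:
N(G, l) = 7 (N(G, l) = 7 - 1*0 = 7 + 0 = 7)
A(s) = (1649 + s)/(22 + s) (A(s) = (s + 1649)/(s + 22) = (1649 + s)/(22 + s))
r(H, J) = (-197 + J)/(-1585 + H)
1/((-600928 - 4538165)*(r(2218, 1559) + A(-1628))) = 1/((-600928 - 4538165)*((-197 + 1559)/(-1585 + 2218) + (1649 - 1628)/(22 - 1628))) = 1/(-5139093*(1362/633 + 21/(-1606))) = 1/(-5139093*((1/633)*1362 - 1/1606*21)) = 1/(-5139093*(454/211 - 21/1606)) = 1/(-5139093*724693/338866) = 1/(-3724264723449/338866) = -338866/3724264723449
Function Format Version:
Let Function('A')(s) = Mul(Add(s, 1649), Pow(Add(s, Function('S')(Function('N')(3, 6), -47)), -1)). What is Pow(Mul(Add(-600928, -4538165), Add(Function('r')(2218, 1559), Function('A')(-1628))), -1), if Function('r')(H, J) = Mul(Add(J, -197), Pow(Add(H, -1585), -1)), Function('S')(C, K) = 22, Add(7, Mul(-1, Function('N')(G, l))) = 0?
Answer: Rational(-338866, 3724264723449) ≈ -9.0989e-8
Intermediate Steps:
Function('N')(G, l) = 7 (Function('N')(G, l) = Add(7, Mul(-1, 0)) = Add(7, 0) = 7)
Function('A')(s) = Mul(Pow(Add(22, s), -1), Add(1649, s)) (Function('A')(s) = Mul(Add(s, 1649), Pow(Add(s, 22), -1)) = Mul(Add(1649, s), Pow(Add(22, s), -1)) = Mul(Pow(Add(22, s), -1), Add(1649, s)))
Function('r')(H, J) = Mul(Pow(Add(-1585, H), -1), Add(-197, J)) (Function('r')(H, J) = Mul(Add(-197, J), Pow(Add(-1585, H), -1)) = Mul(Pow(Add(-1585, H), -1), Add(-197, J)))
Pow(Mul(Add(-600928, -4538165), Add(Function('r')(2218, 1559), Function('A')(-1628))), -1) = Pow(Mul(Add(-600928, -4538165), Add(Mul(Pow(Add(-1585, 2218), -1), Add(-197, 1559)), Mul(Pow(Add(22, -1628), -1), Add(1649, -1628)))), -1) = Pow(Mul(-5139093, Add(Mul(Pow(633, -1), 1362), Mul(Pow(-1606, -1), 21))), -1) = Pow(Mul(-5139093, Add(Mul(Rational(1, 633), 1362), Mul(Rational(-1, 1606), 21))), -1) = Pow(Mul(-5139093, Add(Rational(454, 211), Rational(-21, 1606))), -1) = Pow(Mul(-5139093, Rational(724693, 338866)), -1) = Pow(Rational(-3724264723449, 338866), -1) = Rational(-338866, 3724264723449)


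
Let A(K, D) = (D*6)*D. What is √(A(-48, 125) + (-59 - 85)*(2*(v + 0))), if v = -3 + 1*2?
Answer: √94038 ≈ 306.66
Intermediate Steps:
v = -1 (v = -3 + 2 = -1)
A(K, D) = 6*D² (A(K, D) = (6*D)*D = 6*D²)
√(A(-48, 125) + (-59 - 85)*(2*(v + 0))) = √(6*125² + (-59 - 85)*(2*(-1 + 0))) = √(6*15625 - 288*(-1)) = √(93750 - 144*(-2)) = √(93750 + 288) = √94038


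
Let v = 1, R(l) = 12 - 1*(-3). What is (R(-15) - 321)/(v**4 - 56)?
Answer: 306/55 ≈ 5.5636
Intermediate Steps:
R(l) = 15 (R(l) = 12 + 3 = 15)
(R(-15) - 321)/(v**4 - 56) = (15 - 321)/(1**4 - 56) = -306/(1 - 56) = -306/(-55) = -306*(-1/55) = 306/55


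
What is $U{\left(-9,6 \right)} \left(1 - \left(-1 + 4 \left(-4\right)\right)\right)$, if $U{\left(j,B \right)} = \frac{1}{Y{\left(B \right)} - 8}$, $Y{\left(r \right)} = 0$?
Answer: $- \frac{9}{4} \approx -2.25$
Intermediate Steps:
$U{\left(j,B \right)} = - \frac{1}{8}$ ($U{\left(j,B \right)} = \frac{1}{0 - 8} = \frac{1}{-8} = - \frac{1}{8}$)
$U{\left(-9,6 \right)} \left(1 - \left(-1 + 4 \left(-4\right)\right)\right) = - \frac{1 - \left(-1 + 4 \left(-4\right)\right)}{8} = - \frac{1 - \left(-1 - 16\right)}{8} = - \frac{1 - -17}{8} = - \frac{1 + 17}{8} = \left(- \frac{1}{8}\right) 18 = - \frac{9}{4}$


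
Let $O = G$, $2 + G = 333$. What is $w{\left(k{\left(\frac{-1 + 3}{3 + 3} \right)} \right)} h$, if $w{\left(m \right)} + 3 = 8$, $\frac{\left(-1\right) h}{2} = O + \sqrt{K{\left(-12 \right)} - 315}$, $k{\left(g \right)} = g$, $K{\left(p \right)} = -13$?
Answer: $-3310 - 20 i \sqrt{82} \approx -3310.0 - 181.11 i$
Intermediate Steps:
$G = 331$ ($G = -2 + 333 = 331$)
$O = 331$
$h = -662 - 4 i \sqrt{82}$ ($h = - 2 \left(331 + \sqrt{-13 - 315}\right) = - 2 \left(331 + \sqrt{-328}\right) = - 2 \left(331 + 2 i \sqrt{82}\right) = -662 - 4 i \sqrt{82} \approx -662.0 - 36.222 i$)
$w{\left(m \right)} = 5$ ($w{\left(m \right)} = -3 + 8 = 5$)
$w{\left(k{\left(\frac{-1 + 3}{3 + 3} \right)} \right)} h = 5 \left(-662 - 4 i \sqrt{82}\right) = -3310 - 20 i \sqrt{82}$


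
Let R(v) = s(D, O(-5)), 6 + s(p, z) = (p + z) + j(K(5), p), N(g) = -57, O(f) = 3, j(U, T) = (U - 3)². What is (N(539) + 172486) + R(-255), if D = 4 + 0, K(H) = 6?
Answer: 172439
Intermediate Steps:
j(U, T) = (-3 + U)²
D = 4
s(p, z) = 3 + p + z (s(p, z) = -6 + ((p + z) + (-3 + 6)²) = -6 + ((p + z) + 3²) = -6 + ((p + z) + 9) = -6 + (9 + p + z) = 3 + p + z)
R(v) = 10 (R(v) = 3 + 4 + 3 = 10)
(N(539) + 172486) + R(-255) = (-57 + 172486) + 10 = 172429 + 10 = 172439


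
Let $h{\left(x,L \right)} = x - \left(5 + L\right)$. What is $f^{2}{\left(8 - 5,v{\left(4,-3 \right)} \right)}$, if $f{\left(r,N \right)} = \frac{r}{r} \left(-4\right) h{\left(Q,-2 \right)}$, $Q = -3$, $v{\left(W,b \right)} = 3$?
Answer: $576$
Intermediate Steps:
$h{\left(x,L \right)} = -5 + x - L$
$f{\left(r,N \right)} = 24$ ($f{\left(r,N \right)} = \frac{r}{r} \left(-4\right) \left(-5 - 3 - -2\right) = 1 \left(-4\right) \left(-5 - 3 + 2\right) = \left(-4\right) \left(-6\right) = 24$)
$f^{2}{\left(8 - 5,v{\left(4,-3 \right)} \right)} = 24^{2} = 576$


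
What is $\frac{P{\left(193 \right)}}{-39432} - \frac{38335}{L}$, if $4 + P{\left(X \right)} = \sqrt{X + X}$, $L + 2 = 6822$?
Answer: $- \frac{110821}{19716} - \frac{\sqrt{386}}{39432} \approx -5.6214$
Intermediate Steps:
$L = 6820$ ($L = -2 + 6822 = 6820$)
$P{\left(X \right)} = -4 + \sqrt{2} \sqrt{X}$ ($P{\left(X \right)} = -4 + \sqrt{X + X} = -4 + \sqrt{2 X} = -4 + \sqrt{2} \sqrt{X}$)
$\frac{P{\left(193 \right)}}{-39432} - \frac{38335}{L} = \frac{-4 + \sqrt{2} \sqrt{193}}{-39432} - \frac{38335}{6820} = \left(-4 + \sqrt{386}\right) \left(- \frac{1}{39432}\right) - \frac{697}{124} = \left(\frac{1}{9858} - \frac{\sqrt{386}}{39432}\right) - \frac{697}{124} = - \frac{110821}{19716} - \frac{\sqrt{386}}{39432}$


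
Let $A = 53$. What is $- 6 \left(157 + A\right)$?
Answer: $-1260$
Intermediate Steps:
$- 6 \left(157 + A\right) = - 6 \left(157 + 53\right) = \left(-6\right) 210 = -1260$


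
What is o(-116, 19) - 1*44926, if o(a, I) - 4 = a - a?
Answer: -44922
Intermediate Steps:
o(a, I) = 4 (o(a, I) = 4 + (a - a) = 4 + 0 = 4)
o(-116, 19) - 1*44926 = 4 - 1*44926 = 4 - 44926 = -44922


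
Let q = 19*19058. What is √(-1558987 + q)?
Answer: I*√1196885 ≈ 1094.0*I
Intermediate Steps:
q = 362102
√(-1558987 + q) = √(-1558987 + 362102) = √(-1196885) = I*√1196885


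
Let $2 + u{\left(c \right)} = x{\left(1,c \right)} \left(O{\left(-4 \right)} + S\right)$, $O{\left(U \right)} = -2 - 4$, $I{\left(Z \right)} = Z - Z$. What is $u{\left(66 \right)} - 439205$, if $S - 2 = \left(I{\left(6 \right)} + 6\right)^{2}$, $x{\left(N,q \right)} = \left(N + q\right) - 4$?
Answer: $-437191$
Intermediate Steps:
$x{\left(N,q \right)} = -4 + N + q$
$I{\left(Z \right)} = 0$
$O{\left(U \right)} = -6$
$S = 38$ ($S = 2 + \left(0 + 6\right)^{2} = 2 + 6^{2} = 2 + 36 = 38$)
$u{\left(c \right)} = -98 + 32 c$ ($u{\left(c \right)} = -2 + \left(-4 + 1 + c\right) \left(-6 + 38\right) = -2 + \left(-3 + c\right) 32 = -2 + \left(-96 + 32 c\right) = -98 + 32 c$)
$u{\left(66 \right)} - 439205 = \left(-98 + 32 \cdot 66\right) - 439205 = \left(-98 + 2112\right) - 439205 = 2014 - 439205 = -437191$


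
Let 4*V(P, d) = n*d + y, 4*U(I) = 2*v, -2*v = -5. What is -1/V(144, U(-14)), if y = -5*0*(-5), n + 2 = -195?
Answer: 16/985 ≈ 0.016244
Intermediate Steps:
v = 5/2 (v = -½*(-5) = 5/2 ≈ 2.5000)
n = -197 (n = -2 - 195 = -197)
y = 0 (y = 0*(-5) = 0)
U(I) = 5/4 (U(I) = (2*(5/2))/4 = (¼)*5 = 5/4)
V(P, d) = -197*d/4 (V(P, d) = (-197*d + 0)/4 = (-197*d)/4 = -197*d/4)
-1/V(144, U(-14)) = -1/((-197/4*5/4)) = -1/(-985/16) = -1*(-16/985) = 16/985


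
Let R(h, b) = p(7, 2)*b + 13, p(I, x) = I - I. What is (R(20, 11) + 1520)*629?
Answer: 964257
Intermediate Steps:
p(I, x) = 0
R(h, b) = 13 (R(h, b) = 0*b + 13 = 0 + 13 = 13)
(R(20, 11) + 1520)*629 = (13 + 1520)*629 = 1533*629 = 964257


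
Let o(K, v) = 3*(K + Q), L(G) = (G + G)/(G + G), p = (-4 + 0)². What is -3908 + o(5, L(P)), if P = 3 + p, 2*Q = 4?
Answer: -3887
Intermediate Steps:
Q = 2 (Q = (½)*4 = 2)
p = 16 (p = (-4)² = 16)
P = 19 (P = 3 + 16 = 19)
L(G) = 1 (L(G) = (2*G)/((2*G)) = (2*G)*(1/(2*G)) = 1)
o(K, v) = 6 + 3*K (o(K, v) = 3*(K + 2) = 3*(2 + K) = 6 + 3*K)
-3908 + o(5, L(P)) = -3908 + (6 + 3*5) = -3908 + (6 + 15) = -3908 + 21 = -3887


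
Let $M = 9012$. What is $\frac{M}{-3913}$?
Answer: $- \frac{9012}{3913} \approx -2.3031$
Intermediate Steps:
$\frac{M}{-3913} = \frac{9012}{-3913} = 9012 \left(- \frac{1}{3913}\right) = - \frac{9012}{3913}$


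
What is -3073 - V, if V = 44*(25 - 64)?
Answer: -1357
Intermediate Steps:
V = -1716 (V = 44*(-39) = -1716)
-3073 - V = -3073 - 1*(-1716) = -3073 + 1716 = -1357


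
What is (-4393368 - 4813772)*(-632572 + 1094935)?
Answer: -4257040871820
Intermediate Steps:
(-4393368 - 4813772)*(-632572 + 1094935) = -9207140*462363 = -4257040871820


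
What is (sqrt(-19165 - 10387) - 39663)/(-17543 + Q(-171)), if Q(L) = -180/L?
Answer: 83733/37033 - 76*I*sqrt(1847)/333297 ≈ 2.261 - 0.0097998*I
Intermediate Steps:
(sqrt(-19165 - 10387) - 39663)/(-17543 + Q(-171)) = (sqrt(-19165 - 10387) - 39663)/(-17543 - 180/(-171)) = (sqrt(-29552) - 39663)/(-17543 - 180*(-1/171)) = (4*I*sqrt(1847) - 39663)/(-17543 + 20/19) = (-39663 + 4*I*sqrt(1847))/(-333297/19) = (-39663 + 4*I*sqrt(1847))*(-19/333297) = 83733/37033 - 76*I*sqrt(1847)/333297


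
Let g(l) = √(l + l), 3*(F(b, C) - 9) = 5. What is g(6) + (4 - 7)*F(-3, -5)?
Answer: -32 + 2*√3 ≈ -28.536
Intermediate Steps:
F(b, C) = 32/3 (F(b, C) = 9 + (⅓)*5 = 9 + 5/3 = 32/3)
g(l) = √2*√l (g(l) = √(2*l) = √2*√l)
g(6) + (4 - 7)*F(-3, -5) = √2*√6 + (4 - 7)*(32/3) = 2*√3 - 3*32/3 = 2*√3 - 32 = -32 + 2*√3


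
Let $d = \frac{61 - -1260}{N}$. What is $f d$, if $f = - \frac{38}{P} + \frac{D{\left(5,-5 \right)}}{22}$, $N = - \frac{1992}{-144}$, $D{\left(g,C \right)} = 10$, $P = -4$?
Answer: $\frac{867897}{913} \approx 950.6$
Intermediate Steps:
$N = \frac{83}{6}$ ($N = \left(-1992\right) \left(- \frac{1}{144}\right) = \frac{83}{6} \approx 13.833$)
$f = \frac{219}{22}$ ($f = - \frac{38}{-4} + \frac{10}{22} = \left(-38\right) \left(- \frac{1}{4}\right) + 10 \cdot \frac{1}{22} = \frac{19}{2} + \frac{5}{11} = \frac{219}{22} \approx 9.9545$)
$d = \frac{7926}{83}$ ($d = \frac{61 - -1260}{\frac{83}{6}} = \left(61 + 1260\right) \frac{6}{83} = 1321 \cdot \frac{6}{83} = \frac{7926}{83} \approx 95.494$)
$f d = \frac{219}{22} \cdot \frac{7926}{83} = \frac{867897}{913}$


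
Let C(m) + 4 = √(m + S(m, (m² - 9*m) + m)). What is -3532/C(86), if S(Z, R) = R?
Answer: -7064/3389 - 1766*√6794/3389 ≈ -45.036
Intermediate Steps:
C(m) = -4 + √(m² - 7*m) (C(m) = -4 + √(m + ((m² - 9*m) + m)) = -4 + √(m + (m² - 8*m)) = -4 + √(m² - 7*m))
-3532/C(86) = -3532/(-4 + √(86*(-7 + 86))) = -3532/(-4 + √(86*79)) = -3532/(-4 + √6794)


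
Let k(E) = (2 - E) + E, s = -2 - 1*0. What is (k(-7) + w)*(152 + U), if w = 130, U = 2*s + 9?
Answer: 20724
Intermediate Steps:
s = -2 (s = -2 + 0 = -2)
U = 5 (U = 2*(-2) + 9 = -4 + 9 = 5)
k(E) = 2
(k(-7) + w)*(152 + U) = (2 + 130)*(152 + 5) = 132*157 = 20724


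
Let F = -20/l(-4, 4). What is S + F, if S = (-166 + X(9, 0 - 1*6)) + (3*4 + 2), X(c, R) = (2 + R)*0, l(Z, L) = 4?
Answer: -157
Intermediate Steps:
X(c, R) = 0
F = -5 (F = -20/4 = (¼)*(-20) = -5)
S = -152 (S = (-166 + 0) + (3*4 + 2) = -166 + (12 + 2) = -166 + 14 = -152)
S + F = -152 - 5 = -157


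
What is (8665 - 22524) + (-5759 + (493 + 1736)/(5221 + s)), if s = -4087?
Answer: -7414861/378 ≈ -19616.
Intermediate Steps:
(8665 - 22524) + (-5759 + (493 + 1736)/(5221 + s)) = (8665 - 22524) + (-5759 + (493 + 1736)/(5221 - 4087)) = -13859 + (-5759 + 2229/1134) = -13859 + (-5759 + 2229*(1/1134)) = -13859 + (-5759 + 743/378) = -13859 - 2176159/378 = -7414861/378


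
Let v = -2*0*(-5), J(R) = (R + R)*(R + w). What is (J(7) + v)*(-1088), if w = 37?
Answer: -670208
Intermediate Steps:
J(R) = 2*R*(37 + R) (J(R) = (R + R)*(R + 37) = (2*R)*(37 + R) = 2*R*(37 + R))
v = 0 (v = 0*(-5) = 0)
(J(7) + v)*(-1088) = (2*7*(37 + 7) + 0)*(-1088) = (2*7*44 + 0)*(-1088) = (616 + 0)*(-1088) = 616*(-1088) = -670208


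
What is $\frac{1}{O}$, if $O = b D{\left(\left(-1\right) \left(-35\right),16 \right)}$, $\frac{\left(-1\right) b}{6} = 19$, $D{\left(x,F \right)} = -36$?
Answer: $\frac{1}{4104} \approx 0.00024366$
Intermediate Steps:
$b = -114$ ($b = \left(-6\right) 19 = -114$)
$O = 4104$ ($O = \left(-114\right) \left(-36\right) = 4104$)
$\frac{1}{O} = \frac{1}{4104}$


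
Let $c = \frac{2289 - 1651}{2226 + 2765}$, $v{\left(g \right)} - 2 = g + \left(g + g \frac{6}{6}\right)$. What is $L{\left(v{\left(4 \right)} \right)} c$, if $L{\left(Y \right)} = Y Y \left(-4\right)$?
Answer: $- \frac{71456}{713} \approx -100.22$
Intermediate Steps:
$v{\left(g \right)} = 2 + 3 g$ ($v{\left(g \right)} = 2 + \left(g + \left(g + g \frac{6}{6}\right)\right) = 2 + \left(g + \left(g + g 6 \cdot \frac{1}{6}\right)\right) = 2 + \left(g + \left(g + g 1\right)\right) = 2 + \left(g + \left(g + g\right)\right) = 2 + \left(g + 2 g\right) = 2 + 3 g$)
$L{\left(Y \right)} = - 4 Y^{2}$ ($L{\left(Y \right)} = Y^{2} \left(-4\right) = - 4 Y^{2}$)
$c = \frac{638}{4991} \approx 0.12783$
$L{\left(v{\left(4 \right)} \right)} c = - 4 \left(2 + 3 \cdot 4\right)^{2} \cdot \frac{638}{4991} = - 4 \left(2 + 12\right)^{2} \cdot \frac{638}{4991} = - 4 \cdot 14^{2} \cdot \frac{638}{4991} = \left(-4\right) 196 \cdot \frac{638}{4991} = \left(-784\right) \frac{638}{4991} = - \frac{71456}{713}$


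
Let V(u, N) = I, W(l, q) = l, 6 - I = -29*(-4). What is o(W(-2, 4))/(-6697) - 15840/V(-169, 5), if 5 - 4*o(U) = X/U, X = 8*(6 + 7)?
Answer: 3857415/26788 ≈ 144.00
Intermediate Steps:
I = -110 (I = 6 - (-29)*(-4) = 6 - 1*116 = 6 - 116 = -110)
V(u, N) = -110
X = 104 (X = 8*13 = 104)
o(U) = 5/4 - 26/U
o(W(-2, 4))/(-6697) - 15840/V(-169, 5) = (5/4 - 26/(-2))/(-6697) - 15840/(-110) = (5/4 - 26*(-1/2))*(-1/6697) - 15840*(-1/110) = (5/4 + 13)*(-1/6697) + 144 = (57/4)*(-1/6697) + 144 = -57/26788 + 144 = 3857415/26788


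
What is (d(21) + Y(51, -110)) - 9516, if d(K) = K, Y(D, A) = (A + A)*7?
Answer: -11035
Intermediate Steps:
Y(D, A) = 14*A (Y(D, A) = (2*A)*7 = 14*A)
(d(21) + Y(51, -110)) - 9516 = (21 + 14*(-110)) - 9516 = (21 - 1540) - 9516 = -1519 - 9516 = -11035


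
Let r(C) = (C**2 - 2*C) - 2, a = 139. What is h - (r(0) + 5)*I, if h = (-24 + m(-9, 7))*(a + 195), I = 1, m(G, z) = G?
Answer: -11025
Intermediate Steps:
r(C) = -2 + C**2 - 2*C
h = -11022 (h = (-24 - 9)*(139 + 195) = -33*334 = -11022)
h - (r(0) + 5)*I = -11022 - ((-2 + 0**2 - 2*0) + 5) = -11022 - ((-2 + 0 + 0) + 5) = -11022 - (-2 + 5) = -11022 - 3 = -11025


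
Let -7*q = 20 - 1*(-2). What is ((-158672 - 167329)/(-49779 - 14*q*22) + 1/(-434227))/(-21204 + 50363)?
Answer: 141558387416/618026582414423 ≈ 0.00022905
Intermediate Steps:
q = -22/7 (q = -(20 - 1*(-2))/7 = -(20 + 2)/7 = -⅐*22 = -22/7 ≈ -3.1429)
((-158672 - 167329)/(-49779 - 14*q*22) + 1/(-434227))/(-21204 + 50363) = ((-158672 - 167329)/(-49779 - 14*(-22/7)*22) + 1/(-434227))/(-21204 + 50363) = (-326001/(-49779 + 44*22) - 1/434227)/29159 = (-326001/(-49779 + 968) - 1/434227)*(1/29159) = (-326001/(-48811) - 1/434227)*(1/29159) = (-326001*(-1/48811) - 1/434227)*(1/29159) = (326001/48811 - 1/434227)*(1/29159) = (141558387416/21195054097)*(1/29159) = 141558387416/618026582414423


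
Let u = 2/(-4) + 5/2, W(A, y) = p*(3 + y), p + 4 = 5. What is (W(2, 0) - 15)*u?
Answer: -24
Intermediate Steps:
p = 1 (p = -4 + 5 = 1)
W(A, y) = 3 + y (W(A, y) = 1*(3 + y) = 3 + y)
u = 2 (u = 2*(-1/4) + 5*(1/2) = -1/2 + 5/2 = 2)
(W(2, 0) - 15)*u = ((3 + 0) - 15)*2 = (3 - 15)*2 = -12*2 = -24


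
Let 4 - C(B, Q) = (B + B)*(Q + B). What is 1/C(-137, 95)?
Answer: -1/11504 ≈ -8.6926e-5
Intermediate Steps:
C(B, Q) = 4 - 2*B*(B + Q) (C(B, Q) = 4 - (B + B)*(Q + B) = 4 - 2*B*(B + Q))
1/C(-137, 95) = 1/(4 - 2*(-137)² - 2*(-137)*95) = 1/(4 - 2*18769 + 26030) = 1/(4 - 37538 + 26030) = 1/(-11504) = -1/11504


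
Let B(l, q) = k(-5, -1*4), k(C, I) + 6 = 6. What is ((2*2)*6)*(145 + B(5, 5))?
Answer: 3480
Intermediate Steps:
k(C, I) = 0 (k(C, I) = -6 + 6 = 0)
B(l, q) = 0
((2*2)*6)*(145 + B(5, 5)) = ((2*2)*6)*(145 + 0) = (4*6)*145 = 24*145 = 3480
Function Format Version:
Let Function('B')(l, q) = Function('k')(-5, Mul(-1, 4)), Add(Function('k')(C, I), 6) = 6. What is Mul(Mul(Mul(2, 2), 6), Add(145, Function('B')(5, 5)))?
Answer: 3480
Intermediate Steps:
Function('k')(C, I) = 0 (Function('k')(C, I) = Add(-6, 6) = 0)
Function('B')(l, q) = 0
Mul(Mul(Mul(2, 2), 6), Add(145, Function('B')(5, 5))) = Mul(Mul(Mul(2, 2), 6), Add(145, 0)) = Mul(Mul(4, 6), 145) = Mul(24, 145) = 3480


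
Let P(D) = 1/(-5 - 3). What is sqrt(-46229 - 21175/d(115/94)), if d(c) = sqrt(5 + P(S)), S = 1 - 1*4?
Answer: sqrt(-70314309 - 1651650*sqrt(78))/39 ≈ 236.26*I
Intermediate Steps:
S = -3 (S = 1 - 4 = -3)
P(D) = -1/8 (P(D) = 1/(-8) = -1/8)
d(c) = sqrt(78)/4 (d(c) = sqrt(5 - 1/8) = sqrt(39/8) = sqrt(78)/4)
sqrt(-46229 - 21175/d(115/94)) = sqrt(-46229 - 21175*2*sqrt(78)/39) = sqrt(-46229 - 42350*sqrt(78)/39)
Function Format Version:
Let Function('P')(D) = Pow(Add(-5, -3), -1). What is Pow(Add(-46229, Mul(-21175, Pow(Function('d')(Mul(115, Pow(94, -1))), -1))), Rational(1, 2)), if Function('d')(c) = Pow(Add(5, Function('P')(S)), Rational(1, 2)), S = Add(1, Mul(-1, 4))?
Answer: Mul(Rational(1, 39), Pow(Add(-70314309, Mul(-1651650, Pow(78, Rational(1, 2)))), Rational(1, 2))) ≈ Mul(236.26, I)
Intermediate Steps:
S = -3 (S = Add(1, -4) = -3)
Function('P')(D) = Rational(-1, 8) (Function('P')(D) = Pow(-8, -1) = Rational(-1, 8))
Function('d')(c) = Mul(Rational(1, 4), Pow(78, Rational(1, 2))) (Function('d')(c) = Pow(Add(5, Rational(-1, 8)), Rational(1, 2)) = Pow(Rational(39, 8), Rational(1, 2)) = Mul(Rational(1, 4), Pow(78, Rational(1, 2))))
Pow(Add(-46229, Mul(-21175, Pow(Function('d')(Mul(115, Pow(94, -1))), -1))), Rational(1, 2)) = Pow(Add(-46229, Mul(-21175, Pow(Mul(Rational(1, 4), Pow(78, Rational(1, 2))), -1))), Rational(1, 2)) = Pow(Add(-46229, Mul(-21175, Mul(Rational(2, 39), Pow(78, Rational(1, 2))))), Rational(1, 2)) = Pow(Add(-46229, Mul(Rational(-42350, 39), Pow(78, Rational(1, 2)))), Rational(1, 2))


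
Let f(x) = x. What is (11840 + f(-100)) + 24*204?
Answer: 16636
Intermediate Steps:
(11840 + f(-100)) + 24*204 = (11840 - 100) + 24*204 = 11740 + 4896 = 16636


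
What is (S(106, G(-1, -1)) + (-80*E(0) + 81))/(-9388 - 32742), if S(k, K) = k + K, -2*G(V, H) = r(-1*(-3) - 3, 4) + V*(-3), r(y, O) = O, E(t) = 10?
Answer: 1233/84260 ≈ 0.014633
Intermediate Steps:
G(V, H) = -2 + 3*V/2 (G(V, H) = -(4 + V*(-3))/2 = -(4 - 3*V)/2 = -2 + 3*V/2)
S(k, K) = K + k
(S(106, G(-1, -1)) + (-80*E(0) + 81))/(-9388 - 32742) = (((-2 + (3/2)*(-1)) + 106) + (-80*10 + 81))/(-9388 - 32742) = (((-2 - 3/2) + 106) + (-800 + 81))/(-42130) = ((-7/2 + 106) - 719)*(-1/42130) = (205/2 - 719)*(-1/42130) = -1233/2*(-1/42130) = 1233/84260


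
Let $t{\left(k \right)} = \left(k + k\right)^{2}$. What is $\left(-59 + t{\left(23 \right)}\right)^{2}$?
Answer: $4231249$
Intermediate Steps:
$t{\left(k \right)} = 4 k^{2}$ ($t{\left(k \right)} = \left(2 k\right)^{2} = 4 k^{2}$)
$\left(-59 + t{\left(23 \right)}\right)^{2} = \left(-59 + 4 \cdot 23^{2}\right)^{2} = \left(-59 + 4 \cdot 529\right)^{2} = \left(-59 + 2116\right)^{2} = 2057^{2} = 4231249$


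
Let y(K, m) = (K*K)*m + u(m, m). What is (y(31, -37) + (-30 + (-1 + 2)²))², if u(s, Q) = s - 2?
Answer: 1269140625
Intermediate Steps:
u(s, Q) = -2 + s
y(K, m) = -2 + m + m*K² (y(K, m) = (K*K)*m + (-2 + m) = K²*m + (-2 + m) = m*K² + (-2 + m) = -2 + m + m*K²)
(y(31, -37) + (-30 + (-1 + 2)²))² = ((-2 - 37 - 37*31²) + (-30 + (-1 + 2)²))² = ((-2 - 37 - 37*961) + (-30 + 1²))² = ((-2 - 37 - 35557) + (-30 + 1))² = (-35596 - 29)² = (-35625)² = 1269140625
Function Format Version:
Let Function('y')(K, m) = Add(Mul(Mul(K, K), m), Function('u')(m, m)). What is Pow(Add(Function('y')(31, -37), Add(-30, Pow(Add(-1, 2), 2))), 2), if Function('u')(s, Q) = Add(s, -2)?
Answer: 1269140625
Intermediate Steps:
Function('u')(s, Q) = Add(-2, s)
Function('y')(K, m) = Add(-2, m, Mul(m, Pow(K, 2))) (Function('y')(K, m) = Add(Mul(Mul(K, K), m), Add(-2, m)) = Add(Mul(Pow(K, 2), m), Add(-2, m)) = Add(Mul(m, Pow(K, 2)), Add(-2, m)) = Add(-2, m, Mul(m, Pow(K, 2))))
Pow(Add(Function('y')(31, -37), Add(-30, Pow(Add(-1, 2), 2))), 2) = Pow(Add(Add(-2, -37, Mul(-37, Pow(31, 2))), Add(-30, Pow(Add(-1, 2), 2))), 2) = Pow(Add(Add(-2, -37, Mul(-37, 961)), Add(-30, Pow(1, 2))), 2) = Pow(Add(Add(-2, -37, -35557), Add(-30, 1)), 2) = Pow(Add(-35596, -29), 2) = Pow(-35625, 2) = 1269140625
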